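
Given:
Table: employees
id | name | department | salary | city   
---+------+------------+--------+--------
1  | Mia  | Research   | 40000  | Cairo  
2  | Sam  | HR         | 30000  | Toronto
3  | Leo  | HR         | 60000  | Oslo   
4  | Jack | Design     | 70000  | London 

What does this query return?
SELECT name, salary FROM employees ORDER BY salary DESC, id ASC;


Sorting by salary DESC, then id ASC for ties

4 rows:
Jack, 70000
Leo, 60000
Mia, 40000
Sam, 30000


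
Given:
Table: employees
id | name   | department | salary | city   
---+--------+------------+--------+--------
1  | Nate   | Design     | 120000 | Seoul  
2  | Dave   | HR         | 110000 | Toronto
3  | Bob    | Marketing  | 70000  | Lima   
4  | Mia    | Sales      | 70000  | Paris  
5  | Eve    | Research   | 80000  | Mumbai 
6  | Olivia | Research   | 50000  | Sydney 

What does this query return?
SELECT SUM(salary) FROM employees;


SUM(salary) = 120000 + 110000 + 70000 + 70000 + 80000 + 50000 = 500000

500000


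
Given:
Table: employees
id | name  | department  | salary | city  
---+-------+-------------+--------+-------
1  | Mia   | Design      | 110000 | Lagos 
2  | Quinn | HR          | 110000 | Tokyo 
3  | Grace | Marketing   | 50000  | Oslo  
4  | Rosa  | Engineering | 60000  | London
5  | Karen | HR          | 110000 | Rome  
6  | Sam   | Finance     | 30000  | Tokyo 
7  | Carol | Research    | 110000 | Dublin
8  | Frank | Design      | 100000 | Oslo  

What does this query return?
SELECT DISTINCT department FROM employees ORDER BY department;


All 'department' values (row order): Design, HR, Marketing, Engineering, HR, Finance, Research, Design
Removing duplicates leaves 6 unique value(s).

6 values:
Design
Engineering
Finance
HR
Marketing
Research


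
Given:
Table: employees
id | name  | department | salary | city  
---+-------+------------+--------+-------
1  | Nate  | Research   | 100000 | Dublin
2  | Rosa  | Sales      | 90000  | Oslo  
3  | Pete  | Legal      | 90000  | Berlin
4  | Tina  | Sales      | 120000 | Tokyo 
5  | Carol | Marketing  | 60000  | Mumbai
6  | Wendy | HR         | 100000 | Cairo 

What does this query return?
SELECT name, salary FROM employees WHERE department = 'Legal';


Filtering: department = 'Legal'
Matching rows: 1

1 rows:
Pete, 90000


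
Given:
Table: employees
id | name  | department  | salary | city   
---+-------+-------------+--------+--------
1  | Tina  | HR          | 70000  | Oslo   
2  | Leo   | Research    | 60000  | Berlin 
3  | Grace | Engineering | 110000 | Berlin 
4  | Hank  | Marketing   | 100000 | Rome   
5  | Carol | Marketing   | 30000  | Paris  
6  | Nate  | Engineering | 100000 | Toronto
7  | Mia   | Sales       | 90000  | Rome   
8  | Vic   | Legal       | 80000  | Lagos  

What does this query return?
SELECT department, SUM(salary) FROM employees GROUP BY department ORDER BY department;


Summing salary within each department:
  Engineering: 110000 + 100000 = 210000
  HR: 70000 = 70000
  Legal: 80000 = 80000
  Marketing: 100000 + 30000 = 130000
  Research: 60000 = 60000
  Sales: 90000 = 90000


6 groups:
Engineering, 210000
HR, 70000
Legal, 80000
Marketing, 130000
Research, 60000
Sales, 90000


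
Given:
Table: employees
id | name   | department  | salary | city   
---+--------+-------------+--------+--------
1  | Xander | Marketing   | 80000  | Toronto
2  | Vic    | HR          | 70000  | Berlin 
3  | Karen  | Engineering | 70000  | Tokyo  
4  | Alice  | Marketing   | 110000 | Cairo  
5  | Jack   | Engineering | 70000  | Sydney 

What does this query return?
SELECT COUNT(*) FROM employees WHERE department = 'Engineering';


Counting rows where department = 'Engineering'
  Karen -> MATCH
  Jack -> MATCH


2


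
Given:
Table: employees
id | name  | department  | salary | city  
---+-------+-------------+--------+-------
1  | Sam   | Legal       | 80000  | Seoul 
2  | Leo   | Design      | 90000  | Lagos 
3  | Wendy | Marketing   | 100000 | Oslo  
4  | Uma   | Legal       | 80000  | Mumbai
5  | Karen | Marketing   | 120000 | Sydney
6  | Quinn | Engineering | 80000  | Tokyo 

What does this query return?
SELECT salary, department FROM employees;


Projecting columns: salary, department

6 rows:
80000, Legal
90000, Design
100000, Marketing
80000, Legal
120000, Marketing
80000, Engineering


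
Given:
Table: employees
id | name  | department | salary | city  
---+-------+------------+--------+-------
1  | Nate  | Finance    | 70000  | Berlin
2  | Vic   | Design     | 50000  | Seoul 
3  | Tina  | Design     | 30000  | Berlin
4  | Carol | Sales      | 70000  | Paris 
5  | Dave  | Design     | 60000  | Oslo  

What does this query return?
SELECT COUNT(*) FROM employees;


COUNT(*) counts all rows

5


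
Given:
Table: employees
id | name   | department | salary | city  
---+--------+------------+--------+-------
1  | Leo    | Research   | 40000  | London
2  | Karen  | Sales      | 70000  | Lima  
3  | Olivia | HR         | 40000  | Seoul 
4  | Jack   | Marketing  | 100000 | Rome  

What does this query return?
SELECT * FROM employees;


SELECT * returns all 4 rows with all columns

4 rows:
1, Leo, Research, 40000, London
2, Karen, Sales, 70000, Lima
3, Olivia, HR, 40000, Seoul
4, Jack, Marketing, 100000, Rome


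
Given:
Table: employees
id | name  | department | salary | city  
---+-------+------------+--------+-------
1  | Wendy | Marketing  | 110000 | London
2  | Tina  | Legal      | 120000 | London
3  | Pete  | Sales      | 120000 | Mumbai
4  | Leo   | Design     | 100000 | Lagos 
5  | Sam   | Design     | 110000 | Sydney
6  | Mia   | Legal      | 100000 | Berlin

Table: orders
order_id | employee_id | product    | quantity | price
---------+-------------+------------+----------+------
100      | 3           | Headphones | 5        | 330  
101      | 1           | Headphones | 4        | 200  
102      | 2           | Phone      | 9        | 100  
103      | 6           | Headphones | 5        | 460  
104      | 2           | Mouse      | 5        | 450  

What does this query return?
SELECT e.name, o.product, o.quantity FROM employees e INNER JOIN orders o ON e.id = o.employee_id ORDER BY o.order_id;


Joining employees.id = orders.employee_id:
  employee Pete (id=3) -> order Headphones
  employee Wendy (id=1) -> order Headphones
  employee Tina (id=2) -> order Phone
  employee Mia (id=6) -> order Headphones
  employee Tina (id=2) -> order Mouse


5 rows:
Pete, Headphones, 5
Wendy, Headphones, 4
Tina, Phone, 9
Mia, Headphones, 5
Tina, Mouse, 5


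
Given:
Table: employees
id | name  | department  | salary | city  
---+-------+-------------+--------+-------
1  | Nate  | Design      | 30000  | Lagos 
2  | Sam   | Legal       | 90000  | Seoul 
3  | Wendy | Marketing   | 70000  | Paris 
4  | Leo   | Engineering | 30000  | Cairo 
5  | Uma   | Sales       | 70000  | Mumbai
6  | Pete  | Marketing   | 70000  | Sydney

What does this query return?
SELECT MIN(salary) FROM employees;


Salaries: 30000, 90000, 70000, 30000, 70000, 70000
MIN = 30000

30000


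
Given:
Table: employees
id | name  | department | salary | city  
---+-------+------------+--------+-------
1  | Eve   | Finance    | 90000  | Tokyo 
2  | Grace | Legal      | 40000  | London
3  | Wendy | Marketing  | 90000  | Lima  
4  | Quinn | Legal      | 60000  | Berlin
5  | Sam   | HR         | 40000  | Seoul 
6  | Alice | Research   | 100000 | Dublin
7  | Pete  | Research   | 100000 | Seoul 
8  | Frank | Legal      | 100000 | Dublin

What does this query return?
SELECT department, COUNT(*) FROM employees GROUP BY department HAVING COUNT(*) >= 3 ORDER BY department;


Groups with count >= 3:
  Legal: 3 -> PASS
  Finance: 1 -> filtered out
  HR: 1 -> filtered out
  Marketing: 1 -> filtered out
  Research: 2 -> filtered out


1 groups:
Legal, 3


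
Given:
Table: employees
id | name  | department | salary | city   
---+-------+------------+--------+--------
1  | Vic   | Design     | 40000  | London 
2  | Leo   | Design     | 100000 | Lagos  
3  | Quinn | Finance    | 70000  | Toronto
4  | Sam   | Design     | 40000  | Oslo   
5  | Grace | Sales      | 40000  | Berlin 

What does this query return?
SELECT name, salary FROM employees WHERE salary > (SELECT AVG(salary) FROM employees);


Subquery: AVG(salary) = 58000.0
Filtering: salary > 58000.0
  Leo (100000) -> MATCH
  Quinn (70000) -> MATCH


2 rows:
Leo, 100000
Quinn, 70000


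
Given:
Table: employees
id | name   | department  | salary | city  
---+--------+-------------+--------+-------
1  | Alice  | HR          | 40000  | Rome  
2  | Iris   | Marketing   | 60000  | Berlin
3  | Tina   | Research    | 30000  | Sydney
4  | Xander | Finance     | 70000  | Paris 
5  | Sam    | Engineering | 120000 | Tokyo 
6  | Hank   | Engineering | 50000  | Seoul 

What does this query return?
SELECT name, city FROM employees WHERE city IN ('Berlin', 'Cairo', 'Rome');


Filtering: city IN ('Berlin', 'Cairo', 'Rome')
Matching: 2 rows

2 rows:
Alice, Rome
Iris, Berlin


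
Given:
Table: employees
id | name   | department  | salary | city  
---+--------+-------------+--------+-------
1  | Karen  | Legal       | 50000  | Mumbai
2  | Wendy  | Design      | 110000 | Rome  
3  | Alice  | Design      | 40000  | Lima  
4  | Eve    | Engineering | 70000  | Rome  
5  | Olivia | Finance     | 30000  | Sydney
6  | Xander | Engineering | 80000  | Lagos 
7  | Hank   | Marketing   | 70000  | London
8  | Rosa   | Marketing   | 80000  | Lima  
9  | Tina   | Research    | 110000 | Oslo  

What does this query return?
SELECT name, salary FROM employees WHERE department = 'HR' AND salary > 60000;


Filtering: department = 'HR' AND salary > 60000
Matching: 0 rows

Empty result set (0 rows)


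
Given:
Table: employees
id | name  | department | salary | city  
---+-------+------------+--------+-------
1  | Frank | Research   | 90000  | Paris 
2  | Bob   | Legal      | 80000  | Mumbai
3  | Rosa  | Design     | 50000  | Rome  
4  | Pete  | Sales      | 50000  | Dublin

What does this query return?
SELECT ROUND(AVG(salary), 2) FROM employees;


SUM(salary) = 270000
COUNT = 4
ROUND(AVG, 2) = ROUND(270000 / 4, 2) = 67500.0

67500.0


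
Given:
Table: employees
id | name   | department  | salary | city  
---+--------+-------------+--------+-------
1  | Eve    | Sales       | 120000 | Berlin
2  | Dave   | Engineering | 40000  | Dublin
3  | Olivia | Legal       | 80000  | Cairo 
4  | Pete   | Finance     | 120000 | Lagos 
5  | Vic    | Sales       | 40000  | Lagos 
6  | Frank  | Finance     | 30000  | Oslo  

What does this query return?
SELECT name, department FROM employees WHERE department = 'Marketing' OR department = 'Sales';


Filtering: department = 'Marketing' OR 'Sales'
Matching: 2 rows

2 rows:
Eve, Sales
Vic, Sales


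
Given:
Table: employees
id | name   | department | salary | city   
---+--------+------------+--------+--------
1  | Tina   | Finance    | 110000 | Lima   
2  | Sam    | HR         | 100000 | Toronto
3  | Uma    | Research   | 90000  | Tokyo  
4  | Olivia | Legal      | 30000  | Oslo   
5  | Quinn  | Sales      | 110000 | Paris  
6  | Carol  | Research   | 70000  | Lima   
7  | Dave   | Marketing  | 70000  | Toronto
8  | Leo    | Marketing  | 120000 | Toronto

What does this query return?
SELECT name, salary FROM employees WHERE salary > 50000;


Filtering: salary > 50000
Matching: 7 rows

7 rows:
Tina, 110000
Sam, 100000
Uma, 90000
Quinn, 110000
Carol, 70000
Dave, 70000
Leo, 120000


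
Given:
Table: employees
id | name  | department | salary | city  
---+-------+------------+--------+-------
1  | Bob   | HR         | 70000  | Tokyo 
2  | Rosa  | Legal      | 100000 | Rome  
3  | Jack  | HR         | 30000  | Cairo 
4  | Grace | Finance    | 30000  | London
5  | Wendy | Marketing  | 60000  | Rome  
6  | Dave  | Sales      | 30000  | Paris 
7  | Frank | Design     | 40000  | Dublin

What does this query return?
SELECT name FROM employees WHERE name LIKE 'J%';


LIKE 'J%' matches names starting with 'J'
Matching: 1

1 rows:
Jack


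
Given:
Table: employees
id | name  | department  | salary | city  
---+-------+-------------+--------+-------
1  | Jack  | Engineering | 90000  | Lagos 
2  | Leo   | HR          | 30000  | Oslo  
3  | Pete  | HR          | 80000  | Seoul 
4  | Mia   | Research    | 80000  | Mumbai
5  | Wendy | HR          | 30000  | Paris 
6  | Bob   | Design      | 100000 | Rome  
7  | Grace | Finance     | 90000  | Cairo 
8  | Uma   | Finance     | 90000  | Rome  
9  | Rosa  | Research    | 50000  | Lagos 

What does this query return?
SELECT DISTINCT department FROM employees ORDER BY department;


All 'department' values (row order): Engineering, HR, HR, Research, HR, Design, Finance, Finance, Research
Removing duplicates leaves 5 unique value(s).

5 values:
Design
Engineering
Finance
HR
Research


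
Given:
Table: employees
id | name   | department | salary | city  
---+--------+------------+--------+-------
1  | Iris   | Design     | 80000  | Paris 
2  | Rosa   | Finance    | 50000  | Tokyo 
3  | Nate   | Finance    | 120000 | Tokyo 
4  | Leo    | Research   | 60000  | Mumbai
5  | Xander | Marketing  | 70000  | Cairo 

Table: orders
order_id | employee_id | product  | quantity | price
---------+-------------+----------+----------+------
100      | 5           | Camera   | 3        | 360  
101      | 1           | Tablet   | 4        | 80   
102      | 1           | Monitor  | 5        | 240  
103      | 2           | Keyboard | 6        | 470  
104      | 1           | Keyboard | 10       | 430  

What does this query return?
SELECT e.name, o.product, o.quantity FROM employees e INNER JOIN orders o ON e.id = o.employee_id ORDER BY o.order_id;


Joining employees.id = orders.employee_id:
  employee Xander (id=5) -> order Camera
  employee Iris (id=1) -> order Tablet
  employee Iris (id=1) -> order Monitor
  employee Rosa (id=2) -> order Keyboard
  employee Iris (id=1) -> order Keyboard


5 rows:
Xander, Camera, 3
Iris, Tablet, 4
Iris, Monitor, 5
Rosa, Keyboard, 6
Iris, Keyboard, 10


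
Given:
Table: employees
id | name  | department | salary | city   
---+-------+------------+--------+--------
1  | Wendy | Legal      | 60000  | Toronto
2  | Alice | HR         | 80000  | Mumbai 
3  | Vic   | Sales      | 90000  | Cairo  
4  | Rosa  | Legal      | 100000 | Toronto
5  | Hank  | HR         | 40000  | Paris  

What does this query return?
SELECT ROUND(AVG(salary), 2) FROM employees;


SUM(salary) = 370000
COUNT = 5
ROUND(AVG, 2) = ROUND(370000 / 5, 2) = 74000.0

74000.0


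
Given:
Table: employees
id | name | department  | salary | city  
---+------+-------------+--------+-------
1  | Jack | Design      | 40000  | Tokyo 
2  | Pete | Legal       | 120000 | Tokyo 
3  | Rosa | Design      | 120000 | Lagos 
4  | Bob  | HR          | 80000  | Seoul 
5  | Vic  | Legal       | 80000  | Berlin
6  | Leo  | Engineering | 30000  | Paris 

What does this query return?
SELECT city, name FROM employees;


Projecting columns: city, name

6 rows:
Tokyo, Jack
Tokyo, Pete
Lagos, Rosa
Seoul, Bob
Berlin, Vic
Paris, Leo


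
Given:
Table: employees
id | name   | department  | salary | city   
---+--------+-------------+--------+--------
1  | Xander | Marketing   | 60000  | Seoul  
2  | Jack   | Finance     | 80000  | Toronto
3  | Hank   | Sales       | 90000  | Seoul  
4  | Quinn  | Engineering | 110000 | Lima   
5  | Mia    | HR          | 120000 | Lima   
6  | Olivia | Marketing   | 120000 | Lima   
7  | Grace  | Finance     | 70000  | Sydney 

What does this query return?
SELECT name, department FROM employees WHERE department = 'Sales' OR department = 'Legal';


Filtering: department = 'Sales' OR 'Legal'
Matching: 1 rows

1 rows:
Hank, Sales


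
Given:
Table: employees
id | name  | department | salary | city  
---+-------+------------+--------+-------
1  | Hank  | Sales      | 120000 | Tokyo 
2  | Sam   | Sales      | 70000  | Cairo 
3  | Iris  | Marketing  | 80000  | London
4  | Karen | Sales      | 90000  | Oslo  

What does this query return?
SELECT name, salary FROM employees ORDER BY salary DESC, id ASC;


Sorting by salary DESC, then id ASC for ties

4 rows:
Hank, 120000
Karen, 90000
Iris, 80000
Sam, 70000


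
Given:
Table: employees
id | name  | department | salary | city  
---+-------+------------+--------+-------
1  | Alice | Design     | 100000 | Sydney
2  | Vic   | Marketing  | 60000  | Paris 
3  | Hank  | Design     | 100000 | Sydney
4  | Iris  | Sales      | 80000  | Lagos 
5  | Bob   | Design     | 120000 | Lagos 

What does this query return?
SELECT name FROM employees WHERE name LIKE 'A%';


LIKE 'A%' matches names starting with 'A'
Matching: 1

1 rows:
Alice


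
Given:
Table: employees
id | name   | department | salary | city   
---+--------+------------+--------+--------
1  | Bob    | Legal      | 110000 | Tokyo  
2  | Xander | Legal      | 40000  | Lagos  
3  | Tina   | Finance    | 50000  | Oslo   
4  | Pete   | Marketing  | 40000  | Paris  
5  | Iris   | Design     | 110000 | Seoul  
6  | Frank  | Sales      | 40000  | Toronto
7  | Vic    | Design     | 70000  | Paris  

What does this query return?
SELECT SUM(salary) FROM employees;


SUM(salary) = 110000 + 40000 + 50000 + 40000 + 110000 + 40000 + 70000 = 460000

460000


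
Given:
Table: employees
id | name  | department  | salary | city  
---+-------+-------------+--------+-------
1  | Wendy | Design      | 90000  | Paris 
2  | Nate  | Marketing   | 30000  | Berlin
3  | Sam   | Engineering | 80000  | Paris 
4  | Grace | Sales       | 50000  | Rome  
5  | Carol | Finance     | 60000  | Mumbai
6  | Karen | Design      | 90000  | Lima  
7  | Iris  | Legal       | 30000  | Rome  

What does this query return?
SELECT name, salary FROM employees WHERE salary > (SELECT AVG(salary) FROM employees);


Subquery: AVG(salary) = 61428.57
Filtering: salary > 61428.57
  Wendy (90000) -> MATCH
  Sam (80000) -> MATCH
  Karen (90000) -> MATCH


3 rows:
Wendy, 90000
Sam, 80000
Karen, 90000


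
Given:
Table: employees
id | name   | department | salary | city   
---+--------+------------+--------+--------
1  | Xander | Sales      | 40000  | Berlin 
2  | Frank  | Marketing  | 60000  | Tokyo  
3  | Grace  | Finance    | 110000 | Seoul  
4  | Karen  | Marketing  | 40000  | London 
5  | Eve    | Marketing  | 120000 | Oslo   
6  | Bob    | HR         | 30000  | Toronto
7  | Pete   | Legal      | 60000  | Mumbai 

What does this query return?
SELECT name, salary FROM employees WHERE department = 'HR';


Filtering: department = 'HR'
Matching rows: 1

1 rows:
Bob, 30000


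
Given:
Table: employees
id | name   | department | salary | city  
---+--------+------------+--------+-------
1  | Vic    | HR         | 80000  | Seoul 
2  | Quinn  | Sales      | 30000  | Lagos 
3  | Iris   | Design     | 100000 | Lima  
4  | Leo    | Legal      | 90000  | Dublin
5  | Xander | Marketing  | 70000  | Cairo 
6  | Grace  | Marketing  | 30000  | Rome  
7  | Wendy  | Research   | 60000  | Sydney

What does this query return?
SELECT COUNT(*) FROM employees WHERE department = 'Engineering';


Counting rows where department = 'Engineering'


0


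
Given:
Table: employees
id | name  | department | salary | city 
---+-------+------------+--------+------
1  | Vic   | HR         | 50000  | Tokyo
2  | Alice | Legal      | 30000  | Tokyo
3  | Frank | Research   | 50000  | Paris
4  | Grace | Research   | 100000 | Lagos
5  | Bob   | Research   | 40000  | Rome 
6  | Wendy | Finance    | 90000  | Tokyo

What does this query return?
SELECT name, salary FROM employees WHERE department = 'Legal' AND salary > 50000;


Filtering: department = 'Legal' AND salary > 50000
Matching: 0 rows

Empty result set (0 rows)


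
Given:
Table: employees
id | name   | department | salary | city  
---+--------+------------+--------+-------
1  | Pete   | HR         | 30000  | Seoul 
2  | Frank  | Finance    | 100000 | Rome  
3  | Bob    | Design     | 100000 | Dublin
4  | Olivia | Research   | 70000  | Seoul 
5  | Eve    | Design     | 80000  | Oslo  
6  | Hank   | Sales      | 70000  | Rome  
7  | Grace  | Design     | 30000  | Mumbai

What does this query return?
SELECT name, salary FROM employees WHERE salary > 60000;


Filtering: salary > 60000
Matching: 5 rows

5 rows:
Frank, 100000
Bob, 100000
Olivia, 70000
Eve, 80000
Hank, 70000


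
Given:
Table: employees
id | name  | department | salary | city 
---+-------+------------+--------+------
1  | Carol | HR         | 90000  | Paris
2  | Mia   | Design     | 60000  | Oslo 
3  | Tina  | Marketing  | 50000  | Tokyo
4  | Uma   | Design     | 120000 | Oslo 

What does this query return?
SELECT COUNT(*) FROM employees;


COUNT(*) counts all rows

4


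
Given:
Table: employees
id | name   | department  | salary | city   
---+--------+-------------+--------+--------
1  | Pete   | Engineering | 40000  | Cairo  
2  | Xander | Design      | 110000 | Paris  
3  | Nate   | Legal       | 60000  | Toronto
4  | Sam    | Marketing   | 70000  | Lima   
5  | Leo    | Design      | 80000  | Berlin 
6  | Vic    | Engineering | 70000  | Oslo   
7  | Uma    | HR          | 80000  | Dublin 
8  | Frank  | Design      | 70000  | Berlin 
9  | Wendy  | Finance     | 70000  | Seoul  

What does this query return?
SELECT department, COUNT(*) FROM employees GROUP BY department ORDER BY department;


Assigning each row to its department group:
  Pete -> Engineering
  Xander -> Design
  Nate -> Legal
  Sam -> Marketing
  Leo -> Design
  Vic -> Engineering
  Uma -> HR
  Frank -> Design
  Wendy -> Finance


6 groups:
Design, 3
Engineering, 2
Finance, 1
HR, 1
Legal, 1
Marketing, 1


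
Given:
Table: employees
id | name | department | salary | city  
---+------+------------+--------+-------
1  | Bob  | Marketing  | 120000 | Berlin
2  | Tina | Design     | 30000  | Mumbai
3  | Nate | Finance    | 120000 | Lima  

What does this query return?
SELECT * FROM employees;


SELECT * returns all 3 rows with all columns

3 rows:
1, Bob, Marketing, 120000, Berlin
2, Tina, Design, 30000, Mumbai
3, Nate, Finance, 120000, Lima


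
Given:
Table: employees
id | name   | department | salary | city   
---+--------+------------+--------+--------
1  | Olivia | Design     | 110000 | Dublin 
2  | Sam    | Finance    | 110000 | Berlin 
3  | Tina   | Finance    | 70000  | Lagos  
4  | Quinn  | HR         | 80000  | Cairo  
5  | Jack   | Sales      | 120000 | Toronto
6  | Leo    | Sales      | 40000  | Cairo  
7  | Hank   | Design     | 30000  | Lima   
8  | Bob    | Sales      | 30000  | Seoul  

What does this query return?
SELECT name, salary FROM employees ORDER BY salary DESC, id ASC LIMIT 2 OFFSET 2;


Sort by salary DESC (id ASC tiebreak), then skip 2 and take 2
Rows 3 through 4

2 rows:
Sam, 110000
Quinn, 80000


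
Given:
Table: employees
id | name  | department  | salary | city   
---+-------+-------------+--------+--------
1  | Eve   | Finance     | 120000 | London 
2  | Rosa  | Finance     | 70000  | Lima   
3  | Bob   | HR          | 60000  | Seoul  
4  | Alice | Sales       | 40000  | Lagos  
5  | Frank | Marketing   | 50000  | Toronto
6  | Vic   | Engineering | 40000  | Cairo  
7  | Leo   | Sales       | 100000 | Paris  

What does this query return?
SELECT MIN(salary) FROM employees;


Salaries: 120000, 70000, 60000, 40000, 50000, 40000, 100000
MIN = 40000

40000


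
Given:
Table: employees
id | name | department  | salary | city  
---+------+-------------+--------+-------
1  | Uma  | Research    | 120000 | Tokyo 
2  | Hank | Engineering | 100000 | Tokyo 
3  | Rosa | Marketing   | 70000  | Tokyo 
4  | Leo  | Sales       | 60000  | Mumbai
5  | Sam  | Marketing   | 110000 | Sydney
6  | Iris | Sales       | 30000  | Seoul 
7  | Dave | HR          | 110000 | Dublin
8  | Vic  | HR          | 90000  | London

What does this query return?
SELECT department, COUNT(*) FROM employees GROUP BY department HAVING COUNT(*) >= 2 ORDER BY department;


Groups with count >= 2:
  HR: 2 -> PASS
  Marketing: 2 -> PASS
  Sales: 2 -> PASS
  Engineering: 1 -> filtered out
  Research: 1 -> filtered out


3 groups:
HR, 2
Marketing, 2
Sales, 2


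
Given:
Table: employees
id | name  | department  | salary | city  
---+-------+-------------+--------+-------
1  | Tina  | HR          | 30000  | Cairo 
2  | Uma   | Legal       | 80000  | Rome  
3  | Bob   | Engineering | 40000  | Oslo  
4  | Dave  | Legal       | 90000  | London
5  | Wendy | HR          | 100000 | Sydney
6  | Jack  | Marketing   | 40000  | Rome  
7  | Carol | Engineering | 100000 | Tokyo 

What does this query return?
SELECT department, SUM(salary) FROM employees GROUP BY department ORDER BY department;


Summing salary within each department:
  Engineering: 40000 + 100000 = 140000
  HR: 30000 + 100000 = 130000
  Legal: 80000 + 90000 = 170000
  Marketing: 40000 = 40000


4 groups:
Engineering, 140000
HR, 130000
Legal, 170000
Marketing, 40000


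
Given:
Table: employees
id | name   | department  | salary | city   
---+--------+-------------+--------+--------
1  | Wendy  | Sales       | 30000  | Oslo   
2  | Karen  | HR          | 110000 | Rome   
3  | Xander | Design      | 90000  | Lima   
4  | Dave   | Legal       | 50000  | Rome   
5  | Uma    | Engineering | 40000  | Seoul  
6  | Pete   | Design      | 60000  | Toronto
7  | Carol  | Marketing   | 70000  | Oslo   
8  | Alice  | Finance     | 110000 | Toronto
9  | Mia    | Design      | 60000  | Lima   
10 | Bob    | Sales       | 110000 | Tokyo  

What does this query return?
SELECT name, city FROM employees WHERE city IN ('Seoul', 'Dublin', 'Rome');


Filtering: city IN ('Seoul', 'Dublin', 'Rome')
Matching: 3 rows

3 rows:
Karen, Rome
Dave, Rome
Uma, Seoul


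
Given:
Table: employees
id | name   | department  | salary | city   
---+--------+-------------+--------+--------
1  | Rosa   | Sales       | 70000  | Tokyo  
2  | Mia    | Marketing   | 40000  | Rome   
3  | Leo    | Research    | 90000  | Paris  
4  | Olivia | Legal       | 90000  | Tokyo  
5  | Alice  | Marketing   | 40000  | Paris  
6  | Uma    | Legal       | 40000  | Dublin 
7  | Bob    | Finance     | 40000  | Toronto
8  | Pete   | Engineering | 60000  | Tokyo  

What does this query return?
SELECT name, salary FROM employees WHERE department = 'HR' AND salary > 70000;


Filtering: department = 'HR' AND salary > 70000
Matching: 0 rows

Empty result set (0 rows)


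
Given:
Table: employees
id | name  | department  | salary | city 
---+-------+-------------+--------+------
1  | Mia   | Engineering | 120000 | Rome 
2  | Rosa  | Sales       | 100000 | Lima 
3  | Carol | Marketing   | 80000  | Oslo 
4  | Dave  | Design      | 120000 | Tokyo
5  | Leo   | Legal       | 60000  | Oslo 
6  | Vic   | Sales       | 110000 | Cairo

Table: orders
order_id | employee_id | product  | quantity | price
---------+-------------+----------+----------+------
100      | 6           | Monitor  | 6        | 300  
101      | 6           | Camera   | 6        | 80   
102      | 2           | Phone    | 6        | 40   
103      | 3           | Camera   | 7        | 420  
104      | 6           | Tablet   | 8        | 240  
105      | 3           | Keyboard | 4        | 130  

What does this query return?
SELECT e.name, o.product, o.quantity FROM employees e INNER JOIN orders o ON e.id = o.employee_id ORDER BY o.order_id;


Joining employees.id = orders.employee_id:
  employee Vic (id=6) -> order Monitor
  employee Vic (id=6) -> order Camera
  employee Rosa (id=2) -> order Phone
  employee Carol (id=3) -> order Camera
  employee Vic (id=6) -> order Tablet
  employee Carol (id=3) -> order Keyboard


6 rows:
Vic, Monitor, 6
Vic, Camera, 6
Rosa, Phone, 6
Carol, Camera, 7
Vic, Tablet, 8
Carol, Keyboard, 4


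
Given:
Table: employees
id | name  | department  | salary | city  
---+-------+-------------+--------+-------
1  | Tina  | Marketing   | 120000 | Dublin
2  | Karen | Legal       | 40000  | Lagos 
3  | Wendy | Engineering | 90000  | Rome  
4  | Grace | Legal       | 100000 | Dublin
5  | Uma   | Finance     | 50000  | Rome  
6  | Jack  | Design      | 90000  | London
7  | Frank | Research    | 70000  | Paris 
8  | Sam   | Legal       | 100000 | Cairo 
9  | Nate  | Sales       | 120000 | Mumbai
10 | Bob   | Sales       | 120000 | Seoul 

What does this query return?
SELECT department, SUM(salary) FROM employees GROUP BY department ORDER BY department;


Summing salary within each department:
  Design: 90000 = 90000
  Engineering: 90000 = 90000
  Finance: 50000 = 50000
  Legal: 40000 + 100000 + 100000 = 240000
  Marketing: 120000 = 120000
  Research: 70000 = 70000
  Sales: 120000 + 120000 = 240000


7 groups:
Design, 90000
Engineering, 90000
Finance, 50000
Legal, 240000
Marketing, 120000
Research, 70000
Sales, 240000


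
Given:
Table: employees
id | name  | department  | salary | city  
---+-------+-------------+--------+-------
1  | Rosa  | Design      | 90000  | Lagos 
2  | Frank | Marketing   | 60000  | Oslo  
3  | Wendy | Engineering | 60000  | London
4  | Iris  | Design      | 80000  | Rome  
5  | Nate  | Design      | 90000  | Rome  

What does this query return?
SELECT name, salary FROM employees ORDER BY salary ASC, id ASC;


Sorting by salary ASC, then id ASC for ties

5 rows:
Frank, 60000
Wendy, 60000
Iris, 80000
Rosa, 90000
Nate, 90000


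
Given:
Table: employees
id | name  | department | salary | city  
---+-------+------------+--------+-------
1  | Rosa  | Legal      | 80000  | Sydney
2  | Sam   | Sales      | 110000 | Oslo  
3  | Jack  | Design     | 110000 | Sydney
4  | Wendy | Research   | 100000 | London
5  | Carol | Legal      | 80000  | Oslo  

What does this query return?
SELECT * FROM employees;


SELECT * returns all 5 rows with all columns

5 rows:
1, Rosa, Legal, 80000, Sydney
2, Sam, Sales, 110000, Oslo
3, Jack, Design, 110000, Sydney
4, Wendy, Research, 100000, London
5, Carol, Legal, 80000, Oslo


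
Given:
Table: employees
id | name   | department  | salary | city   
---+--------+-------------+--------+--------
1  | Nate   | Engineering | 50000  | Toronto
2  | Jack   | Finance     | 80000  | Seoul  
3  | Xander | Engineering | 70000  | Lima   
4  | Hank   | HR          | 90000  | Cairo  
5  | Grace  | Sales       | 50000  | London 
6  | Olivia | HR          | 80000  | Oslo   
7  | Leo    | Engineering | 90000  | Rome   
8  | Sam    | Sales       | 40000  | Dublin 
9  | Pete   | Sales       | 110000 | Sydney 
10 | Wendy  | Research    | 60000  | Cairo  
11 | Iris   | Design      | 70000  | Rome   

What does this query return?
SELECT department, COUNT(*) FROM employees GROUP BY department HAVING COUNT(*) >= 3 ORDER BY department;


Groups with count >= 3:
  Engineering: 3 -> PASS
  Sales: 3 -> PASS
  Design: 1 -> filtered out
  Finance: 1 -> filtered out
  HR: 2 -> filtered out
  Research: 1 -> filtered out


2 groups:
Engineering, 3
Sales, 3


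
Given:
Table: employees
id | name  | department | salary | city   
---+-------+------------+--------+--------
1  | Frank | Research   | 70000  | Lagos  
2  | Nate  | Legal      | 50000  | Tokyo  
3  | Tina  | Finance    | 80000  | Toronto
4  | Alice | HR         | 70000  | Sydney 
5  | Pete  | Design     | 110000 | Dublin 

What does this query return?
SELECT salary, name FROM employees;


Projecting columns: salary, name

5 rows:
70000, Frank
50000, Nate
80000, Tina
70000, Alice
110000, Pete


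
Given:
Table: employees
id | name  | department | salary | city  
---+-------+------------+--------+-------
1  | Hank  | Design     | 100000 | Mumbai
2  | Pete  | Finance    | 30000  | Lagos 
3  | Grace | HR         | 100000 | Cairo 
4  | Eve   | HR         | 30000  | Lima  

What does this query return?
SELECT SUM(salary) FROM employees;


SUM(salary) = 100000 + 30000 + 100000 + 30000 = 260000

260000


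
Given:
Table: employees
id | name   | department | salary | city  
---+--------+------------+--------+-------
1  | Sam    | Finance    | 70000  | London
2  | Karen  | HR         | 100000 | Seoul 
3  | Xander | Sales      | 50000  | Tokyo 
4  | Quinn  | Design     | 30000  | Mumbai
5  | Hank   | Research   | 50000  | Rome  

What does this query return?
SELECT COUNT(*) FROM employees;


COUNT(*) counts all rows

5


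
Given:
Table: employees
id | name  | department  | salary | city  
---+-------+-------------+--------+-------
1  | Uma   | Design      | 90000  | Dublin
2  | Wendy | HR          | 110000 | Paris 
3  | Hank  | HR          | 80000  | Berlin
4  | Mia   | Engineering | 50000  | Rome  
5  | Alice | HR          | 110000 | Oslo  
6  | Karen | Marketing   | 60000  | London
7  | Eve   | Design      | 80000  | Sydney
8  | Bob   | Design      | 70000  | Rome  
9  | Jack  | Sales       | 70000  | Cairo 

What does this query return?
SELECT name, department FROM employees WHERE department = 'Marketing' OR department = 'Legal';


Filtering: department = 'Marketing' OR 'Legal'
Matching: 1 rows

1 rows:
Karen, Marketing


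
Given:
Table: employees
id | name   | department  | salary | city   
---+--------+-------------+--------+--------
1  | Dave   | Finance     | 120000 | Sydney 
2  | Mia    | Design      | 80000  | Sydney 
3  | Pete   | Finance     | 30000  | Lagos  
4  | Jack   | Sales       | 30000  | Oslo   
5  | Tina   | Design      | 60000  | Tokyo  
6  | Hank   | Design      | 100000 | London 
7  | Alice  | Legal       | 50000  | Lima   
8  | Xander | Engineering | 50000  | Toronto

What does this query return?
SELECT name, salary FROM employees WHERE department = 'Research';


Filtering: department = 'Research'
Matching rows: 0

Empty result set (0 rows)


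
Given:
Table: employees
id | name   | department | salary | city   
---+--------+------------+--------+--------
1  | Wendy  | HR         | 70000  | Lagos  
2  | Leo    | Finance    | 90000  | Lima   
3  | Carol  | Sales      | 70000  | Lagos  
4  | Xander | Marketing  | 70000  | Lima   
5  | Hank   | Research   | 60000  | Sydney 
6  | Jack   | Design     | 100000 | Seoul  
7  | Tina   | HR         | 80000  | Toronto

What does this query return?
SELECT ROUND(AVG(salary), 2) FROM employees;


SUM(salary) = 540000
COUNT = 7
ROUND(AVG, 2) = ROUND(540000 / 7, 2) = 77142.86

77142.86


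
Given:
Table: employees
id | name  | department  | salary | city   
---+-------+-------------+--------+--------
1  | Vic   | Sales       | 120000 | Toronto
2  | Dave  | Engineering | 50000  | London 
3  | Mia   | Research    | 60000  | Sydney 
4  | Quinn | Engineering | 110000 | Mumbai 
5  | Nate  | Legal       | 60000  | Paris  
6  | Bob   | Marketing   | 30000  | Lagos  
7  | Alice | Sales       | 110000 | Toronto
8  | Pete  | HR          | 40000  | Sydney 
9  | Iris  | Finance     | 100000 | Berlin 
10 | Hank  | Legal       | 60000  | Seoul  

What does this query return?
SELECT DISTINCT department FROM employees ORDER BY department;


All 'department' values (row order): Sales, Engineering, Research, Engineering, Legal, Marketing, Sales, HR, Finance, Legal
Removing duplicates leaves 7 unique value(s).

7 values:
Engineering
Finance
HR
Legal
Marketing
Research
Sales


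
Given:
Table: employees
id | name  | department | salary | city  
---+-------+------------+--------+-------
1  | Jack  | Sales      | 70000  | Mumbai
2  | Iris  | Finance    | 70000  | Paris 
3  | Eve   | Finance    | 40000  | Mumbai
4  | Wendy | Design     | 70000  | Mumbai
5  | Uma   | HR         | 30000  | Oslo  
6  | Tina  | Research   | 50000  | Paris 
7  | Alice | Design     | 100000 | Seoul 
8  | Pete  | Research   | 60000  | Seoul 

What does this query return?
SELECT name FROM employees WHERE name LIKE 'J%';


LIKE 'J%' matches names starting with 'J'
Matching: 1

1 rows:
Jack


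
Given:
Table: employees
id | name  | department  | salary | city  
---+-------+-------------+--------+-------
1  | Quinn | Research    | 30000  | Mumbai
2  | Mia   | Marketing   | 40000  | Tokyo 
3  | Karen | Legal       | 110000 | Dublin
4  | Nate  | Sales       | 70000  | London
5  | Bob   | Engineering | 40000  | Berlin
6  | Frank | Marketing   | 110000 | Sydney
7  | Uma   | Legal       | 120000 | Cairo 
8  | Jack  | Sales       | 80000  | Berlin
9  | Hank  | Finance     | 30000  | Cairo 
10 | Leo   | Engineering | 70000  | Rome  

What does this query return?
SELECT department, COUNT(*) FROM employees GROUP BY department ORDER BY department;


Assigning each row to its department group:
  Quinn -> Research
  Mia -> Marketing
  Karen -> Legal
  Nate -> Sales
  Bob -> Engineering
  Frank -> Marketing
  Uma -> Legal
  Jack -> Sales
  Hank -> Finance
  Leo -> Engineering


6 groups:
Engineering, 2
Finance, 1
Legal, 2
Marketing, 2
Research, 1
Sales, 2


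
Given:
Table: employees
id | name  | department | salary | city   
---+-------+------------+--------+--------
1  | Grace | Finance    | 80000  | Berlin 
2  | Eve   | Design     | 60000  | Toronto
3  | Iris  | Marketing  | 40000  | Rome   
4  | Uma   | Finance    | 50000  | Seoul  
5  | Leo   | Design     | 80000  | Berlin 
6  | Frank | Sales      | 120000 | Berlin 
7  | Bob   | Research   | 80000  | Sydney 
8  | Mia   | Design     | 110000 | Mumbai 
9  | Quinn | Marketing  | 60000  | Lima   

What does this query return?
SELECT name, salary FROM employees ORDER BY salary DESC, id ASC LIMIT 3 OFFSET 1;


Sort by salary DESC (id ASC tiebreak), then skip 1 and take 3
Rows 2 through 4

3 rows:
Mia, 110000
Grace, 80000
Leo, 80000


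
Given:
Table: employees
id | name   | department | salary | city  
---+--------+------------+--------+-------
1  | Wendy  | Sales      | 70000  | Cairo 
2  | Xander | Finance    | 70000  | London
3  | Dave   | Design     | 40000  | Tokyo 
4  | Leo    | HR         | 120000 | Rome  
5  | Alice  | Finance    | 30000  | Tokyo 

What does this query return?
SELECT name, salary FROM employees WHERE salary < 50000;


Filtering: salary < 50000
Matching: 2 rows

2 rows:
Dave, 40000
Alice, 30000


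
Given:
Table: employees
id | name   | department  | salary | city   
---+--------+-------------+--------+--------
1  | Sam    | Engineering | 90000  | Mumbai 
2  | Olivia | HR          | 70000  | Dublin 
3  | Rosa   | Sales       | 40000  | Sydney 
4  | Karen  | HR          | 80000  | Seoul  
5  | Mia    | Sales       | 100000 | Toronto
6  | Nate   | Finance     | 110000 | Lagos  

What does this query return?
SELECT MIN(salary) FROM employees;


Salaries: 90000, 70000, 40000, 80000, 100000, 110000
MIN = 40000

40000


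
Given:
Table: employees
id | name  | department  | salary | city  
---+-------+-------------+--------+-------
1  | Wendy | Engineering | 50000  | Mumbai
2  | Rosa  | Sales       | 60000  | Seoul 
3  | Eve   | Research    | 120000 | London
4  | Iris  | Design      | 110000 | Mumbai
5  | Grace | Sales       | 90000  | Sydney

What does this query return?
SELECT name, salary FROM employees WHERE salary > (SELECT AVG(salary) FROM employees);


Subquery: AVG(salary) = 86000.0
Filtering: salary > 86000.0
  Eve (120000) -> MATCH
  Iris (110000) -> MATCH
  Grace (90000) -> MATCH


3 rows:
Eve, 120000
Iris, 110000
Grace, 90000


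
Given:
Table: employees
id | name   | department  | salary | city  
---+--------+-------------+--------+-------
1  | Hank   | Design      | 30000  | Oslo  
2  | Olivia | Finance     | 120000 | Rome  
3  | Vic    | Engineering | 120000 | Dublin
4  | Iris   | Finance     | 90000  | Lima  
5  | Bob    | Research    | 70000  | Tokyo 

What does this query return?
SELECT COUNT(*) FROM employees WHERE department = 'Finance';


Counting rows where department = 'Finance'
  Olivia -> MATCH
  Iris -> MATCH


2


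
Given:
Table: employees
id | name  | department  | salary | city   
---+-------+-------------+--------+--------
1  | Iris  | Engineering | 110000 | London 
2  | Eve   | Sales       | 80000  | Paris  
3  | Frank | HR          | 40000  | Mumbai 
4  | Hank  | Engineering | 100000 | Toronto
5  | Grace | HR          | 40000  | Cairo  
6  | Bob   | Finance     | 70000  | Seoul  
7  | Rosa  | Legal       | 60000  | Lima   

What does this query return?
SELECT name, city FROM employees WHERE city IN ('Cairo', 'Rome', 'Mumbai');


Filtering: city IN ('Cairo', 'Rome', 'Mumbai')
Matching: 2 rows

2 rows:
Frank, Mumbai
Grace, Cairo


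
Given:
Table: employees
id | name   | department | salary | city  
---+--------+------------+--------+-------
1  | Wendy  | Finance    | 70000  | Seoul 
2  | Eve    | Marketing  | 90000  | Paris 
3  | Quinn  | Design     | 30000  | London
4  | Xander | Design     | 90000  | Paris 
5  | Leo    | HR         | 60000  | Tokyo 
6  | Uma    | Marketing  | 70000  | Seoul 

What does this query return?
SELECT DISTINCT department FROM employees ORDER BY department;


All 'department' values (row order): Finance, Marketing, Design, Design, HR, Marketing
Removing duplicates leaves 4 unique value(s).

4 values:
Design
Finance
HR
Marketing
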